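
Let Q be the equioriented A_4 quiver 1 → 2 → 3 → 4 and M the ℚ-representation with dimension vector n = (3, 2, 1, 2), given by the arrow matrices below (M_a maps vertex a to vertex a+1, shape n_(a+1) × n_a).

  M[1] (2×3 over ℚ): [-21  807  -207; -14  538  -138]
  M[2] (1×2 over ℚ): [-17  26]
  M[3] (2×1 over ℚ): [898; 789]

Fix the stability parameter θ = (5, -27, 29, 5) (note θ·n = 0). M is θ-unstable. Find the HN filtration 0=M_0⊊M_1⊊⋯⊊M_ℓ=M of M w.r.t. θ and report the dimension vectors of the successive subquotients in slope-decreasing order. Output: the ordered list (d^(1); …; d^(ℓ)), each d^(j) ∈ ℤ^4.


Barcode: M ≅ I[1,1]^2, I[1,4], I[2,2], I[4,4]. HN layers by μ_θ (4 steps, strictly decreasing):
  μ^(1)=17; μ^(2)=5; μ^(3)=-11; μ^(4)=-27

((0, 0, 1, 1); (2, 0, 0, 1); (1, 1, 0, 0); (0, 1, 0, 0))


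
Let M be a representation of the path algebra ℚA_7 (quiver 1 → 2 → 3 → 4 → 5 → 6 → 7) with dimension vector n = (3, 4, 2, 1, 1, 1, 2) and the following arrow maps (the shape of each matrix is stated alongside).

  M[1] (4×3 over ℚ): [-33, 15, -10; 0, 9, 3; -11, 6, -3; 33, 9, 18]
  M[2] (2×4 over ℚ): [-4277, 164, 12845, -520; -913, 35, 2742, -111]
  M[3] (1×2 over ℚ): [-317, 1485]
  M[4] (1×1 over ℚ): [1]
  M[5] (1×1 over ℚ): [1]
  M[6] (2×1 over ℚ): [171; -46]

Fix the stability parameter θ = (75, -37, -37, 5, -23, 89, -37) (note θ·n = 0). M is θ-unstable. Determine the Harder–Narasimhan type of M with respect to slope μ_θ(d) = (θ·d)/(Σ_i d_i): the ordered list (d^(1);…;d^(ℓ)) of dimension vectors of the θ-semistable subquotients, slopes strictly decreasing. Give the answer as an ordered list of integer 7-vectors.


Via rank(M_{q-1}∘⋯∘M_p): M ≅ I[1,1], I[1,3], I[1,7], I[2,2]^2, I[7,7].
μ_θ-semistable layers: μ^(1)=75; μ^(2)=26; μ^(3)=1/3; μ^(4)=-17/5; μ^(5)=-37

((1, 0, 0, 0, 0, 0, 0); (0, 0, 0, 0, 0, 1, 1); (1, 1, 1, 0, 0, 0, 0); (1, 1, 1, 1, 1, 0, 0); (0, 2, 0, 0, 0, 0, 1))


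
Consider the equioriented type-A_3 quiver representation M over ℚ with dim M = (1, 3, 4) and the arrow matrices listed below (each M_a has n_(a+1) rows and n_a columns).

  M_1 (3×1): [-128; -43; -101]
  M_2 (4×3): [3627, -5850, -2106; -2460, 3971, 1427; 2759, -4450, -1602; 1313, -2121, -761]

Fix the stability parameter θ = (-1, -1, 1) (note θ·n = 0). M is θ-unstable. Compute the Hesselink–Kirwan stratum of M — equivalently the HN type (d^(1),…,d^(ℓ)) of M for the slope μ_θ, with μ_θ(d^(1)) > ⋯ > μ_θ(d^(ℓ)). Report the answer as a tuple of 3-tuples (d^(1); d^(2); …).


Interval decomposition of M: I[1,2], I[2,3]^2, I[3,3]^2.
HN type (ℓ=2): μ^(1)=1; μ^(2)=-1

((0, 0, 4); (1, 3, 0))


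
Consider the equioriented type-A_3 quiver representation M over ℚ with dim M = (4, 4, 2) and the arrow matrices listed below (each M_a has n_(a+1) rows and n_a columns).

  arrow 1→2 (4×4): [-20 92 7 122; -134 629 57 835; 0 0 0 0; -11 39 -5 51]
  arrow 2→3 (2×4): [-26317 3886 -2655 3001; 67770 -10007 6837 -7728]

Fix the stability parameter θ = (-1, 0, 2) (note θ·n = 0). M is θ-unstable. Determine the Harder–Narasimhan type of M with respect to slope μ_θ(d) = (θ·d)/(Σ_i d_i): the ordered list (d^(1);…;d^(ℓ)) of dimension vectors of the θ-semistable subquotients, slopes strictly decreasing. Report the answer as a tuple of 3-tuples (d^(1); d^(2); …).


Barcode: M ≅ I[1,1], I[1,2], I[1,3]^2, I[2,2]. HN layers by μ_θ (3 steps, strictly decreasing):
  μ^(1)=2; μ^(2)=0; μ^(3)=-1

((0, 0, 2); (0, 4, 0); (4, 0, 0))


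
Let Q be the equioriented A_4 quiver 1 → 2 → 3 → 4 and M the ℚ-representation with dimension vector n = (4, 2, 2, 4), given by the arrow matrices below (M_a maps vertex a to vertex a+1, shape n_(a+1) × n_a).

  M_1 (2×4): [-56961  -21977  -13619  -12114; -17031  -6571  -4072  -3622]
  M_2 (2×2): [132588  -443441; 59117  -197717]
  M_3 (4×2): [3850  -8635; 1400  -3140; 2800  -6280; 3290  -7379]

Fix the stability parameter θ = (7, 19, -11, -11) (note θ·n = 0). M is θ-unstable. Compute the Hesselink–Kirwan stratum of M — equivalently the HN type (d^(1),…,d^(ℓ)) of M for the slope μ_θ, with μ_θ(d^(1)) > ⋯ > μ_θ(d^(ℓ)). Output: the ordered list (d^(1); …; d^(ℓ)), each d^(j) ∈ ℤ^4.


Interval decomposition of M: I[1,1]^2, I[1,3], I[1,4], I[4,4]^3.
HN type (ℓ=4): μ^(1)=7; μ^(2)=5; μ^(3)=1; μ^(4)=-11

((2, 0, 0, 0); (1, 1, 1, 0); (1, 1, 1, 1); (0, 0, 0, 3))


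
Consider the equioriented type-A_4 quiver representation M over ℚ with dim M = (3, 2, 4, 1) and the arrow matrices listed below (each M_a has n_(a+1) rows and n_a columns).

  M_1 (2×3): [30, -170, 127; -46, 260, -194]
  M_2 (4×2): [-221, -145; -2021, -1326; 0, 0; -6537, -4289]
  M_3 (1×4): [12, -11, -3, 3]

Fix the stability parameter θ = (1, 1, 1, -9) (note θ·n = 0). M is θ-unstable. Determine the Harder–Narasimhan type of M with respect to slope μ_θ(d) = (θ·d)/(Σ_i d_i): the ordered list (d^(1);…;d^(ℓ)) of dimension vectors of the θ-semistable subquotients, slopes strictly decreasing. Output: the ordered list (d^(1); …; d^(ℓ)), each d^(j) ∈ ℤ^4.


Barcode: M ≅ I[1,1], I[1,3], I[1,4], I[3,3]^2. HN layers by μ_θ (2 steps, strictly decreasing):
  μ^(1)=1; μ^(2)=-3/2

((2, 1, 3, 0); (1, 1, 1, 1))


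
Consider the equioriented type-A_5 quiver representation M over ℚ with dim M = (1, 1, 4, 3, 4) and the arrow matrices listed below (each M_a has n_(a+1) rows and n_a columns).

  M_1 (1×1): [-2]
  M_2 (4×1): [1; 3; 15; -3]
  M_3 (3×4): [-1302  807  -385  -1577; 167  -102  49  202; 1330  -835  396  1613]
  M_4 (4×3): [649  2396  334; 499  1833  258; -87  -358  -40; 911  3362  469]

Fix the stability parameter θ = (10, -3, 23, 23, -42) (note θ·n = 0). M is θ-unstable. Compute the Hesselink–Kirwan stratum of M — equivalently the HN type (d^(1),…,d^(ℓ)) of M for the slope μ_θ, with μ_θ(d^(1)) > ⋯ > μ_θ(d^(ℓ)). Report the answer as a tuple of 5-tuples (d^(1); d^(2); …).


Interval decomposition of M: I[1,5], I[3,3], I[3,5]^2, I[5,5].
HN type (ℓ=4): μ^(1)=23; μ^(2)=11/5; μ^(3)=4/3; μ^(4)=-42

((0, 0, 1, 0, 0); (1, 1, 1, 1, 1); (0, 0, 2, 2, 2); (0, 0, 0, 0, 1))


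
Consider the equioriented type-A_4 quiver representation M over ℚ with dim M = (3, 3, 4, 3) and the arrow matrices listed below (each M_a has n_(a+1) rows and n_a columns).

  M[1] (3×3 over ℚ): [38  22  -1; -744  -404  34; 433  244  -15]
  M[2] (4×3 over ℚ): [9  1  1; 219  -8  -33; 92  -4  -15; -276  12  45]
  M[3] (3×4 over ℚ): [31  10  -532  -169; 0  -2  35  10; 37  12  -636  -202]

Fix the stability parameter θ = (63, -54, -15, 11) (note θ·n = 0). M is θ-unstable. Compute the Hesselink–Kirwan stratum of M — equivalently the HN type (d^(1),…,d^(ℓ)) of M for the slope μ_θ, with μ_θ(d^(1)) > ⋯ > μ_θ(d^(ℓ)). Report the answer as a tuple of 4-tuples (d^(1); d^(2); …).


Interval decomposition of M: I[1,1], I[1,4]^2, I[2,3], I[3,4].
HN type (ℓ=5): μ^(1)=63; μ^(2)=11; μ^(3)=-2; μ^(4)=-15; μ^(5)=-54

((1, 0, 0, 0); (0, 0, 0, 3); (2, 2, 2, 0); (0, 0, 2, 0); (0, 1, 0, 0))


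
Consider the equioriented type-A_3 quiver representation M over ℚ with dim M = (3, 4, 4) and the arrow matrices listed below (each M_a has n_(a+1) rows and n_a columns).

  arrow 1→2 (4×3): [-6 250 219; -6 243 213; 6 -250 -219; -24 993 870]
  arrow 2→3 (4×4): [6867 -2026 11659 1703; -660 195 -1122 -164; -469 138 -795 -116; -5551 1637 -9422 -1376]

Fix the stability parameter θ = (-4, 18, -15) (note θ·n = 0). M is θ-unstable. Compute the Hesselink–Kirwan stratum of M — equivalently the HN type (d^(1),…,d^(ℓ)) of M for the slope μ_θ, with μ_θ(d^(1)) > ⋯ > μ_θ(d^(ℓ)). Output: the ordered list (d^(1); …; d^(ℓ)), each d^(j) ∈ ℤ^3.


Barcode: M ≅ I[1,1], I[1,3]^2, I[2,3]^2. HN layers by μ_θ (2 steps, strictly decreasing):
  μ^(1)=3/2; μ^(2)=-4

((0, 4, 4); (3, 0, 0))


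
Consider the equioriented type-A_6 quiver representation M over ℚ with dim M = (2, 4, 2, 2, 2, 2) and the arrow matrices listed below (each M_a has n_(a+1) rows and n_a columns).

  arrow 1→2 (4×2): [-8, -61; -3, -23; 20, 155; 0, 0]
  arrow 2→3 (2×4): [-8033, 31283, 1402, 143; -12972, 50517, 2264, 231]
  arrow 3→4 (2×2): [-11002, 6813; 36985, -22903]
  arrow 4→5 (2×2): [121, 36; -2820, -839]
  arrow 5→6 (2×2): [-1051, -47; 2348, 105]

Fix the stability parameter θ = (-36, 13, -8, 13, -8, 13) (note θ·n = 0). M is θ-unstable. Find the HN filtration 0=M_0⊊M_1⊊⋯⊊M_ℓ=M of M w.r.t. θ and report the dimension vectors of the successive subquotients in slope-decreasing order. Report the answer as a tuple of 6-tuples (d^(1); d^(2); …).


Interval decomposition of M: I[1,6]^2, I[2,2]^2.
HN type (ℓ=3): μ^(1)=13; μ^(2)=5/2; μ^(3)=-36

((0, 2, 0, 0, 0, 2); (0, 2, 2, 2, 2, 0); (2, 0, 0, 0, 0, 0))


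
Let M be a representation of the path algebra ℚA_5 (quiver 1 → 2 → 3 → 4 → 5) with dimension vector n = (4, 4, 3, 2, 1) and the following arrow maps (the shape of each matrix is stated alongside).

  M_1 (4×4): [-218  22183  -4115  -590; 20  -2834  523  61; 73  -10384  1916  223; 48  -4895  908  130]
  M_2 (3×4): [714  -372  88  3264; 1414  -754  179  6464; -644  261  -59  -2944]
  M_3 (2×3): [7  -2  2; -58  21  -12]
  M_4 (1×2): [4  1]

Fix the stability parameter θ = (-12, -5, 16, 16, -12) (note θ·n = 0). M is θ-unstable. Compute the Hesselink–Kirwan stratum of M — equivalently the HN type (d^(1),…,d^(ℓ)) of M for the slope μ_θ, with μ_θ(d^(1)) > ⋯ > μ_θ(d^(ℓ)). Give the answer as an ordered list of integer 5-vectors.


Barcode: M ≅ I[1,2], I[1,3], I[1,4], I[1,5]. HN layers by μ_θ (4 steps, strictly decreasing):
  μ^(1)=16; μ^(2)=20/3; μ^(3)=-5; μ^(4)=-12

((0, 0, 2, 1, 0); (0, 0, 1, 1, 1); (0, 4, 0, 0, 0); (4, 0, 0, 0, 0))


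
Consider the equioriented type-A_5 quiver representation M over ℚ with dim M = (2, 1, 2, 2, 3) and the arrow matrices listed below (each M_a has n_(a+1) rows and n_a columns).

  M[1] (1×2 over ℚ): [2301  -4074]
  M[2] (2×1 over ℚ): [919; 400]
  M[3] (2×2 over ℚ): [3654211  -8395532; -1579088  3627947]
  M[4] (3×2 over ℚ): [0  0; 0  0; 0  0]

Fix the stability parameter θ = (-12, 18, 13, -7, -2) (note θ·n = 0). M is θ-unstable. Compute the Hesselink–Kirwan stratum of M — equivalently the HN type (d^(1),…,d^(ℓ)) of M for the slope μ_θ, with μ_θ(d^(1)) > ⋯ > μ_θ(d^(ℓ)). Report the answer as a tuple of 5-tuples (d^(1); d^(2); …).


Via rank(M_{q-1}∘⋯∘M_p): M ≅ I[1,1], I[1,4], I[3,4], I[5,5]^3.
μ_θ-semistable layers: μ^(1)=8; μ^(2)=3; μ^(3)=-2; μ^(4)=-12

((0, 1, 1, 1, 0); (0, 0, 1, 1, 0); (0, 0, 0, 0, 3); (2, 0, 0, 0, 0))


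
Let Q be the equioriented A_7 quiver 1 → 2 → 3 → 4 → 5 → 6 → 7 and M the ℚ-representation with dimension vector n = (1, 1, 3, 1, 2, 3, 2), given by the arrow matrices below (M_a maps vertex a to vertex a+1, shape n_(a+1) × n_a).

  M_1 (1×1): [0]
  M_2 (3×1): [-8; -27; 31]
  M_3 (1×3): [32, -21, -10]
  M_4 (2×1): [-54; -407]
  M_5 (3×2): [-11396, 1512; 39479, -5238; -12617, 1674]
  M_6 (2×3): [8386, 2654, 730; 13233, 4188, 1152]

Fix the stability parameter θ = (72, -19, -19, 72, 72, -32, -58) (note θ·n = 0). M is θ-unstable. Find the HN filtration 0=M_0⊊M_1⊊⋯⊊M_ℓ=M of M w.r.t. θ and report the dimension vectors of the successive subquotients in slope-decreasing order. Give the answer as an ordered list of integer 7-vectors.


Via rank(M_{q-1}∘⋯∘M_p): M ≅ I[1,1], I[2,5], I[3,3]^2, I[5,6], I[6,7]^2.
μ_θ-semistable layers: μ^(1)=72; μ^(2)=20; μ^(3)=-19; μ^(4)=-45

((1, 0, 0, 1, 1, 0, 0); (0, 0, 0, 0, 1, 1, 0); (0, 1, 3, 0, 0, 0, 0); (0, 0, 0, 0, 0, 2, 2))


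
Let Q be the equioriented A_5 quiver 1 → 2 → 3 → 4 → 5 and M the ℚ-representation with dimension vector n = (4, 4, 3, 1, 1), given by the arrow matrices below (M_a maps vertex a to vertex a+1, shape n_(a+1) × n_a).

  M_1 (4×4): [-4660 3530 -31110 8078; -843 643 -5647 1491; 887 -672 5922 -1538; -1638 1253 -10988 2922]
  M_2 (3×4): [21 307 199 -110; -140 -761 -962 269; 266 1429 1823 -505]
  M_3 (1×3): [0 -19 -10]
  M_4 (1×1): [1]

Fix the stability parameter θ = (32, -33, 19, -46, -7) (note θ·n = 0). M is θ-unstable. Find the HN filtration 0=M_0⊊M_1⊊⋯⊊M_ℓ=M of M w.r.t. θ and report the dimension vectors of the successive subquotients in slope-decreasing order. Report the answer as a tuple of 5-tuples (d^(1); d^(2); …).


Interval decomposition of M: I[1,1], I[1,3]^2, I[1,5], I[2,2].
HN type (ℓ=5): μ^(1)=32; μ^(2)=19; μ^(3)=-1/2; μ^(4)=-7; μ^(5)=-33

((1, 0, 0, 0, 0); (0, 0, 2, 0, 0); (2, 2, 0, 0, 0); (1, 1, 1, 1, 1); (0, 1, 0, 0, 0))


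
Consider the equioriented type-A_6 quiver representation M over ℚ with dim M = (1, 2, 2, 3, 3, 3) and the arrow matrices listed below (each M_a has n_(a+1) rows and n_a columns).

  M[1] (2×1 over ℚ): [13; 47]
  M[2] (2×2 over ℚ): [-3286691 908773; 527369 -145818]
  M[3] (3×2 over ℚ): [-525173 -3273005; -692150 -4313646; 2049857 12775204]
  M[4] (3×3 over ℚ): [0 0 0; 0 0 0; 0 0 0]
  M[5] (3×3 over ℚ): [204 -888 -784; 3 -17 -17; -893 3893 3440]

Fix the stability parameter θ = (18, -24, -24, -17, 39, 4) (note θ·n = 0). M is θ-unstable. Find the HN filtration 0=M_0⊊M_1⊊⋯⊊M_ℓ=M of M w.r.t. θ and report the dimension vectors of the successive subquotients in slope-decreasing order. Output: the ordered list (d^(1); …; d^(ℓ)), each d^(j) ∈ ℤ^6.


Barcode: M ≅ I[1,4], I[2,4], I[4,4], I[5,6]^3. HN layers by μ_θ (4 steps, strictly decreasing):
  μ^(1)=43/2; μ^(2)=-47/4; μ^(3)=-17; μ^(4)=-24

((0, 0, 0, 0, 3, 3); (1, 1, 1, 1, 0, 0); (0, 0, 0, 2, 0, 0); (0, 1, 1, 0, 0, 0))


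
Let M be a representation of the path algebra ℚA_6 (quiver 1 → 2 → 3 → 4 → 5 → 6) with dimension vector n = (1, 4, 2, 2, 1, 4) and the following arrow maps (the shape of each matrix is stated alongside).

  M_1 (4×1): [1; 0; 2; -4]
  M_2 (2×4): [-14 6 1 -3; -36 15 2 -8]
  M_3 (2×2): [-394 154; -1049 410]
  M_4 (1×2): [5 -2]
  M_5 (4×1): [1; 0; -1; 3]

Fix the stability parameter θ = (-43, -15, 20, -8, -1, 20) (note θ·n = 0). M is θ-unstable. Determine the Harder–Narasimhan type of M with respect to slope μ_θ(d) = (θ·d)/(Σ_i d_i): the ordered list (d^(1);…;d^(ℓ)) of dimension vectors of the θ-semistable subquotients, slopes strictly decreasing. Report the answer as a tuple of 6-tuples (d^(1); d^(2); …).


Interval decomposition of M: I[1,2], I[2,2], I[2,4], I[2,6], I[6,6]^3.
HN type (ℓ=5): μ^(1)=20; μ^(2)=6; μ^(3)=11/3; μ^(4)=-15; μ^(5)=-43

((0, 0, 0, 0, 0, 4); (0, 0, 1, 1, 0, 0); (0, 0, 1, 1, 1, 0); (0, 4, 0, 0, 0, 0); (1, 0, 0, 0, 0, 0))


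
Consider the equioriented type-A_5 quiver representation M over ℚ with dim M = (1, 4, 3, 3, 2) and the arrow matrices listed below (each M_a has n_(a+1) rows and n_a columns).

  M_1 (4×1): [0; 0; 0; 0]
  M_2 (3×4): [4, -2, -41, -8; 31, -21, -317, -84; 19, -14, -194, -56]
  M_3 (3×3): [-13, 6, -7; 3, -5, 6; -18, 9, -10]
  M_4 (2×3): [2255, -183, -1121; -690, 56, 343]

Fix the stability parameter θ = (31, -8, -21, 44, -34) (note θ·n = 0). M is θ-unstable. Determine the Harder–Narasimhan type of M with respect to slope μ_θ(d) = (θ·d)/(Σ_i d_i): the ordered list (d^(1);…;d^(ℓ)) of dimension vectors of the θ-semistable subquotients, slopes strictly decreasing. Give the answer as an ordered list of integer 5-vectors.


Interval decomposition of M: I[1,1], I[2,2], I[2,4], I[2,5]^2.
HN type (ℓ=5): μ^(1)=44; μ^(2)=31; μ^(3)=5; μ^(4)=-8; μ^(5)=-29/2

((0, 0, 0, 1, 0); (1, 0, 0, 0, 0); (0, 0, 0, 2, 2); (0, 1, 0, 0, 0); (0, 3, 3, 0, 0))


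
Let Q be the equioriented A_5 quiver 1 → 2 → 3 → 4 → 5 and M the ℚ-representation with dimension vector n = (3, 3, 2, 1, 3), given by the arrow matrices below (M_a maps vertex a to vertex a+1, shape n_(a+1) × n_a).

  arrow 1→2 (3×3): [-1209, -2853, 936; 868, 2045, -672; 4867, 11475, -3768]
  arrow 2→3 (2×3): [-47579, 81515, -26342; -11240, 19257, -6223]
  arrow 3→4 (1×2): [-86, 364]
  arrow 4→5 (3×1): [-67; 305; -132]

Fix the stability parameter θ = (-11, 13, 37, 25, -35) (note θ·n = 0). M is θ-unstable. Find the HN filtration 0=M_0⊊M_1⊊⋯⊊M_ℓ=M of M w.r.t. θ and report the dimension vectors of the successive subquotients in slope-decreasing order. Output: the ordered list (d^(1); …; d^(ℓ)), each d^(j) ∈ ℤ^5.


Interval decomposition of M: I[1,1], I[1,3], I[1,5], I[2,2], I[5,5]^2.
HN type (ℓ=5): μ^(1)=37; μ^(2)=13; μ^(3)=10; μ^(4)=-11; μ^(5)=-35

((0, 0, 1, 0, 0); (0, 2, 0, 0, 0); (0, 1, 1, 1, 1); (3, 0, 0, 0, 0); (0, 0, 0, 0, 2))


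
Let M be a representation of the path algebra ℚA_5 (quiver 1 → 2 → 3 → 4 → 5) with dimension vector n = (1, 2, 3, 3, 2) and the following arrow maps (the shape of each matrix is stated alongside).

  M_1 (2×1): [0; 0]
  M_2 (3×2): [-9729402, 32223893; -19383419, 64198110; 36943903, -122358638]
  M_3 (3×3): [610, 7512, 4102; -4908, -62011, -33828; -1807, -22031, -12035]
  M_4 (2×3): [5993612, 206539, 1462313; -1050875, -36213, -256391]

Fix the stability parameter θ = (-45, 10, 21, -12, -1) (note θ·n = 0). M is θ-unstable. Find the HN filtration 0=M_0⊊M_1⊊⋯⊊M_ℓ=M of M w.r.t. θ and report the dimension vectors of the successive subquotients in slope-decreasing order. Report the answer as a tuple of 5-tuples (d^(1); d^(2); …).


Barcode: M ≅ I[1,1], I[2,5]^2, I[3,4]. HN layers by μ_θ (2 steps, strictly decreasing):
  μ^(1)=9/2; μ^(2)=-45

((0, 2, 3, 3, 2); (1, 0, 0, 0, 0))


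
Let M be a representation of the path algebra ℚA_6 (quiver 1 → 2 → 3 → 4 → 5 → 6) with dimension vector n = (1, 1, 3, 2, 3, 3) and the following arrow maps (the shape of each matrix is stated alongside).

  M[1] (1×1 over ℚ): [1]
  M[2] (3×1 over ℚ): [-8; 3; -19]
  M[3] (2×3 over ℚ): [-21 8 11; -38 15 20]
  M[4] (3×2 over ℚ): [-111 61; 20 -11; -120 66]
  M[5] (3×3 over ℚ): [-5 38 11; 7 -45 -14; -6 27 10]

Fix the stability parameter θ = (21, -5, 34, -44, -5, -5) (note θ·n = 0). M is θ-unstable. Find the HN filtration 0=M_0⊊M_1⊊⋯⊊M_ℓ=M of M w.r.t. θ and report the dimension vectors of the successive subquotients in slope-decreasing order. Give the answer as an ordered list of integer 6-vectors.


Interval decomposition of M: I[1,6], I[3,3], I[3,6], I[5,6].
HN type (ℓ=3): μ^(1)=34; μ^(2)=-2/3; μ^(3)=-5

((0, 0, 1, 0, 0, 0); (1, 1, 1, 1, 1, 1); (0, 0, 1, 1, 2, 2))


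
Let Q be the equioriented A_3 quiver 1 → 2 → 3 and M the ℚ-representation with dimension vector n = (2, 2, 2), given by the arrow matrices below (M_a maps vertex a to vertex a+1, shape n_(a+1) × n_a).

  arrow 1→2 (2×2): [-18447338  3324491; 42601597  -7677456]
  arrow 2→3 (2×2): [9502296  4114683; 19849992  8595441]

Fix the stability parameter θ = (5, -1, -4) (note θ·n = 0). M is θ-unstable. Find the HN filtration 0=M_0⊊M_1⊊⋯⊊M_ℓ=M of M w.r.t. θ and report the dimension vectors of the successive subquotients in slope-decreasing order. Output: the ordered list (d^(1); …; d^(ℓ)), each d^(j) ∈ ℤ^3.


Barcode: M ≅ I[1,2], I[1,3], I[3,3]. HN layers by μ_θ (3 steps, strictly decreasing):
  μ^(1)=2; μ^(2)=0; μ^(3)=-4

((1, 1, 0); (1, 1, 1); (0, 0, 1))


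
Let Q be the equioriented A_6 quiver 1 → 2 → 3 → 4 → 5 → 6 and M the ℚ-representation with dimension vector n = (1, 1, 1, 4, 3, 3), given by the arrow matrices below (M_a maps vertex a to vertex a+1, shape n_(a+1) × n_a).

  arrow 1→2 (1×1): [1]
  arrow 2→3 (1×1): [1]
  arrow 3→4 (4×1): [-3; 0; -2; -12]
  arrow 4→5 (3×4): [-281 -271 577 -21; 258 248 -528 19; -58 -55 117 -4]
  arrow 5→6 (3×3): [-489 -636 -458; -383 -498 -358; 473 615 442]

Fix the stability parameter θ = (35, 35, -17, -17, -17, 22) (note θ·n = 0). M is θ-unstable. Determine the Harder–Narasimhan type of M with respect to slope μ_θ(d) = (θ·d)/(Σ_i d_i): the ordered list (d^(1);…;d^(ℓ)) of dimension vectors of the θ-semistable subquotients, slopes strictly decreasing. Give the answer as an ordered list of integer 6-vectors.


Via rank(M_{q-1}∘⋯∘M_p): M ≅ I[1,6], I[4,4], I[4,5], I[4,6], I[6,6].
μ_θ-semistable layers: μ^(1)=22; μ^(2)=19/5; μ^(3)=-17

((0, 0, 0, 0, 0, 3); (1, 1, 1, 1, 1, 0); (0, 0, 0, 3, 2, 0))


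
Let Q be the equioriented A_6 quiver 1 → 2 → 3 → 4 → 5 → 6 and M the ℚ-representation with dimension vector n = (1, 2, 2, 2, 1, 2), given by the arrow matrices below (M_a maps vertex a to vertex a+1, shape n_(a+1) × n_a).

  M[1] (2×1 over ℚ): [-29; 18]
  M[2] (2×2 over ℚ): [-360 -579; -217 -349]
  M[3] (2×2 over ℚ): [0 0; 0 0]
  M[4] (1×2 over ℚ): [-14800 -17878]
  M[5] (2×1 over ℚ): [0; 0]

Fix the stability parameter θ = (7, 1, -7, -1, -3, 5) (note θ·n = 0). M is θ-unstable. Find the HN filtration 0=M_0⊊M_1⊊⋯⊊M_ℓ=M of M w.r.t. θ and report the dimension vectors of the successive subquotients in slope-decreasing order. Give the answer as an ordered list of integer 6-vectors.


Via rank(M_{q-1}∘⋯∘M_p): M ≅ I[1,3], I[2,3], I[4,4], I[4,5], I[6,6]^2.
μ_θ-semistable layers: μ^(1)=5; μ^(2)=1/3; μ^(3)=-1; μ^(4)=-2; μ^(5)=-3

((0, 0, 0, 0, 0, 2); (1, 1, 1, 0, 0, 0); (0, 0, 0, 1, 0, 0); (0, 0, 0, 1, 1, 0); (0, 1, 1, 0, 0, 0))


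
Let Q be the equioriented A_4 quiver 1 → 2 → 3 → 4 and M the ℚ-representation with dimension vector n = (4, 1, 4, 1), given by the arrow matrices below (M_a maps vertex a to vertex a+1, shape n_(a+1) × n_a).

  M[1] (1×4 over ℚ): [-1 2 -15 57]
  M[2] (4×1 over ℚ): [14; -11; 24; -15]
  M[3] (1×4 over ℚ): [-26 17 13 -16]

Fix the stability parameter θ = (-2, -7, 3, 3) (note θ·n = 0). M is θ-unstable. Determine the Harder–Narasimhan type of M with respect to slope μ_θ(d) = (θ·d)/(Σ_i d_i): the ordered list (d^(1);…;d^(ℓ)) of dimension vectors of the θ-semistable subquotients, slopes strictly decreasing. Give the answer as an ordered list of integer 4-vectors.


Via rank(M_{q-1}∘⋯∘M_p): M ≅ I[1,1]^3, I[1,4], I[3,3]^3.
μ_θ-semistable layers: μ^(1)=3; μ^(2)=-2; μ^(3)=-9/2

((0, 0, 4, 1); (3, 0, 0, 0); (1, 1, 0, 0))


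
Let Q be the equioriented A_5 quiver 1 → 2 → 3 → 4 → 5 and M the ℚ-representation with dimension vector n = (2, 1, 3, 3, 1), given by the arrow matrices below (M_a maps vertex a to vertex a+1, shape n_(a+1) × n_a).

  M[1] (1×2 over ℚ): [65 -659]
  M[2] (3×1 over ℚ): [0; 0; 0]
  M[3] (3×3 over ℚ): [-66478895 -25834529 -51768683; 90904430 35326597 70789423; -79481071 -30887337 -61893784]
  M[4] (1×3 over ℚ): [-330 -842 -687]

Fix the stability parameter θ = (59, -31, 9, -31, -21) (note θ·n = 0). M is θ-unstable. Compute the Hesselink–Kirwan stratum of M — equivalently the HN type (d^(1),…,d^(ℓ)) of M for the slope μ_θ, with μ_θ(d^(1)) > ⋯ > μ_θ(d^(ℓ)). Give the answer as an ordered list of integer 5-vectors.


Via rank(M_{q-1}∘⋯∘M_p): M ≅ I[1,1], I[1,2], I[3,4]^2, I[3,5].
μ_θ-semistable layers: μ^(1)=59; μ^(2)=14; μ^(3)=-11; μ^(4)=-43/3

((1, 0, 0, 0, 0); (1, 1, 0, 0, 0); (0, 0, 2, 2, 0); (0, 0, 1, 1, 1))


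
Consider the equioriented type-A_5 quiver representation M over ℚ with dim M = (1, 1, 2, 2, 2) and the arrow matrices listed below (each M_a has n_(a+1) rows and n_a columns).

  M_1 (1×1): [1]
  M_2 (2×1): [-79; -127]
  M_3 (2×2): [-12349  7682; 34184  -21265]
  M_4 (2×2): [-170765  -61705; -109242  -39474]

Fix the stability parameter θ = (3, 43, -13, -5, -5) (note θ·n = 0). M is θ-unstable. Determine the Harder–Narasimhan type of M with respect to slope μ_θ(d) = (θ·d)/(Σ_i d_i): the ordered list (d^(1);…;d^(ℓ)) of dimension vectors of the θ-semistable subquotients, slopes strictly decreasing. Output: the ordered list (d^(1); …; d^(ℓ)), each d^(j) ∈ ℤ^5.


Via rank(M_{q-1}∘⋯∘M_p): M ≅ I[1,4], I[3,5], I[5,5].
μ_θ-semistable layers: μ^(1)=25/3; μ^(2)=3; μ^(3)=-5; μ^(4)=-13

((0, 1, 1, 1, 0); (1, 0, 0, 0, 0); (0, 0, 0, 1, 2); (0, 0, 1, 0, 0))


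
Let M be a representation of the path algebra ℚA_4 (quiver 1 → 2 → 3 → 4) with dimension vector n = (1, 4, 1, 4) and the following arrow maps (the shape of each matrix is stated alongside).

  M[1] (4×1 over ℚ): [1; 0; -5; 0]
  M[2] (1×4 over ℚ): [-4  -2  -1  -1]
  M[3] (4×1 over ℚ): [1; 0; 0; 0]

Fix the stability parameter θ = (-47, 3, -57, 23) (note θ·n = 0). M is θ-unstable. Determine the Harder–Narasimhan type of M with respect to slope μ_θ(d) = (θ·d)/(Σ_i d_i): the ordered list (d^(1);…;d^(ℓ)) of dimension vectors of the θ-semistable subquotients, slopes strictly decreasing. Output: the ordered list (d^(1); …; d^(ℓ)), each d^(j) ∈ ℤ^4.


Via rank(M_{q-1}∘⋯∘M_p): M ≅ I[1,4], I[2,2]^3, I[4,4]^3.
μ_θ-semistable layers: μ^(1)=23; μ^(2)=3; μ^(3)=-27; μ^(4)=-47

((0, 0, 0, 4); (0, 3, 0, 0); (0, 1, 1, 0); (1, 0, 0, 0))


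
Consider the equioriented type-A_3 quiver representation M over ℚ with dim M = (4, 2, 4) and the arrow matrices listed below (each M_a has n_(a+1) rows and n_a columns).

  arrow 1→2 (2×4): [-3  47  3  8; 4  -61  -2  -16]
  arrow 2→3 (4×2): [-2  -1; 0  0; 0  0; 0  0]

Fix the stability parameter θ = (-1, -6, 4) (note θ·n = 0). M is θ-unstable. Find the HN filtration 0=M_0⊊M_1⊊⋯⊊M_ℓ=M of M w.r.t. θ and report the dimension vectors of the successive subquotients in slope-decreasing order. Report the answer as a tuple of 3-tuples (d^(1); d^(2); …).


Via rank(M_{q-1}∘⋯∘M_p): M ≅ I[1,1]^2, I[1,2], I[1,3], I[3,3]^3.
μ_θ-semistable layers: μ^(1)=4; μ^(2)=-1; μ^(3)=-7/2

((0, 0, 4); (2, 0, 0); (2, 2, 0))


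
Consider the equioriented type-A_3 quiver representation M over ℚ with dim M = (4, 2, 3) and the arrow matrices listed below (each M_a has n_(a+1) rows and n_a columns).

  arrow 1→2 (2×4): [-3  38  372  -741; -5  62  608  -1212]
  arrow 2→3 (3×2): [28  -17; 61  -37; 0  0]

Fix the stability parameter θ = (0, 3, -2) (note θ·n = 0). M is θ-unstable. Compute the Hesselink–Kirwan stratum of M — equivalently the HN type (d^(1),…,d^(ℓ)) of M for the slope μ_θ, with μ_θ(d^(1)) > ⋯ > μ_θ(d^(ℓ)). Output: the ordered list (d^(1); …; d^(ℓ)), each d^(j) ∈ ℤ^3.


Interval decomposition of M: I[1,1]^2, I[1,3]^2, I[3,3].
HN type (ℓ=3): μ^(1)=1/2; μ^(2)=0; μ^(3)=-2

((0, 2, 2); (4, 0, 0); (0, 0, 1))


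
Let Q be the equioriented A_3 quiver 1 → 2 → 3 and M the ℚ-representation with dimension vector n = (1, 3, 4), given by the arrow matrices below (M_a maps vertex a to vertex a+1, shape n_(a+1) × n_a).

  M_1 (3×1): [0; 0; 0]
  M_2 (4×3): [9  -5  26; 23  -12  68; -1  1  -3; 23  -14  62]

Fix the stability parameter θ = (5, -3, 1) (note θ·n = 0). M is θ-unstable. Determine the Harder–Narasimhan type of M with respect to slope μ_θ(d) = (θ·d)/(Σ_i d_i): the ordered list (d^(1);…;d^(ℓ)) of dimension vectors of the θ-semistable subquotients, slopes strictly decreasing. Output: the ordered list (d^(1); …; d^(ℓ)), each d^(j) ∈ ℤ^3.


Interval decomposition of M: I[1,1], I[2,3]^3, I[3,3].
HN type (ℓ=3): μ^(1)=5; μ^(2)=1; μ^(3)=-3

((1, 0, 0); (0, 0, 4); (0, 3, 0))


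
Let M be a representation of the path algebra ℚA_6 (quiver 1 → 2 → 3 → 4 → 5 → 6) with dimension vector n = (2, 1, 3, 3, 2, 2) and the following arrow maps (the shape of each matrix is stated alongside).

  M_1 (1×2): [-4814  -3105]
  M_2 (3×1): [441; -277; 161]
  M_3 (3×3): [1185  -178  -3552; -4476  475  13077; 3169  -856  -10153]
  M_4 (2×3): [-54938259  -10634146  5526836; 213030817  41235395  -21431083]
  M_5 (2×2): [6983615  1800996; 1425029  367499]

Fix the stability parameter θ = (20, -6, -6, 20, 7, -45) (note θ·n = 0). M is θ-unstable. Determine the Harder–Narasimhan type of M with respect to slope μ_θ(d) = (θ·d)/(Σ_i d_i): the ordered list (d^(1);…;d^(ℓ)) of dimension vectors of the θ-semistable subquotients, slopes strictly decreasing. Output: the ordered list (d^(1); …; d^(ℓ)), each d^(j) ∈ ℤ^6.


Interval decomposition of M: I[1,1], I[1,6], I[3,4], I[3,6].
HN type (ℓ=3): μ^(1)=20; μ^(2)=-5/3; μ^(3)=-6

((1, 0, 0, 1, 0, 0); (1, 1, 1, 1, 1, 1); (0, 0, 2, 1, 1, 1))


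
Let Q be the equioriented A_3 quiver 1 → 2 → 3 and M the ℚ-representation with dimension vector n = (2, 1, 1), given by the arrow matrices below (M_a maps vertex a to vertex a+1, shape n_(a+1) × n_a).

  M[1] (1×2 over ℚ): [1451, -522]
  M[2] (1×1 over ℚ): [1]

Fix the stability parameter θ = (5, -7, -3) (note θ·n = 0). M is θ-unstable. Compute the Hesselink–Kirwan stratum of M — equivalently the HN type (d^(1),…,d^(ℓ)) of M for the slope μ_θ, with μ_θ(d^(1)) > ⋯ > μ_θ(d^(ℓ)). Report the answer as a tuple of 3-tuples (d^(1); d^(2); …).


Barcode: M ≅ I[1,1], I[1,3]. HN layers by μ_θ (2 steps, strictly decreasing):
  μ^(1)=5; μ^(2)=-5/3

((1, 0, 0); (1, 1, 1))


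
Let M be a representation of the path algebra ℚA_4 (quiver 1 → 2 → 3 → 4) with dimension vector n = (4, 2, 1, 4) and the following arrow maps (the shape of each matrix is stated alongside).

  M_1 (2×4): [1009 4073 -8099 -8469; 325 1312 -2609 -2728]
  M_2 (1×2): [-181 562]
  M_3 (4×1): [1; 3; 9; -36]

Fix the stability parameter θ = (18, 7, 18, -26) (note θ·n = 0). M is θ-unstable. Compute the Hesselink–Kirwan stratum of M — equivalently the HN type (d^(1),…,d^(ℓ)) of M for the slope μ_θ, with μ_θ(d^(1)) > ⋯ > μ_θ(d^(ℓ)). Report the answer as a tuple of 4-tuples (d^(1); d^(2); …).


Interval decomposition of M: I[1,1]^2, I[1,2], I[1,4], I[4,4]^3.
HN type (ℓ=4): μ^(1)=18; μ^(2)=25/2; μ^(3)=17/4; μ^(4)=-26

((2, 0, 0, 0); (1, 1, 0, 0); (1, 1, 1, 1); (0, 0, 0, 3))


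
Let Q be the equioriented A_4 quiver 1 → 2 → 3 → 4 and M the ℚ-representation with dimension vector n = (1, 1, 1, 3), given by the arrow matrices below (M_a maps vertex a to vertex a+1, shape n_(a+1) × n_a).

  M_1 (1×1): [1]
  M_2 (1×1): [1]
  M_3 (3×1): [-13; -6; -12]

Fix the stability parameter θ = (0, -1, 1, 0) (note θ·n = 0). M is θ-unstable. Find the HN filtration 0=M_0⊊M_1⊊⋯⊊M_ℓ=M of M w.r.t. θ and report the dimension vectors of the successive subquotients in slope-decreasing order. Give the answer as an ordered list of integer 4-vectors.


Barcode: M ≅ I[1,4], I[4,4]^2. HN layers by μ_θ (3 steps, strictly decreasing):
  μ^(1)=1/2; μ^(2)=0; μ^(3)=-1/2

((0, 0, 1, 1); (0, 0, 0, 2); (1, 1, 0, 0))


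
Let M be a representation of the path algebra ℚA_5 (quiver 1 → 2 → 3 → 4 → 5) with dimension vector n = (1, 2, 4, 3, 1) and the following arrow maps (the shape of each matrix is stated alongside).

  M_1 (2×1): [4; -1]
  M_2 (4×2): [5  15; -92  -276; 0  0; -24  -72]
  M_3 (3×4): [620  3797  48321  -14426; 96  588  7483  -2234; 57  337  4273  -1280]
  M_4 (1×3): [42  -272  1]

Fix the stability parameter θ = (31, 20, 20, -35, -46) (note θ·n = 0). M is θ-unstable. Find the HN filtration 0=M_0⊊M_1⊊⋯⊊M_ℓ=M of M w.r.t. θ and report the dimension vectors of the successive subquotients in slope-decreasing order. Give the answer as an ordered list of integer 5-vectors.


Via rank(M_{q-1}∘⋯∘M_p): M ≅ I[1,5], I[2,2], I[3,3], I[3,4]^2.
μ_θ-semistable layers: μ^(1)=20; μ^(2)=-2; μ^(3)=-15/2

((0, 1, 1, 0, 0); (1, 1, 1, 1, 1); (0, 0, 2, 2, 0))


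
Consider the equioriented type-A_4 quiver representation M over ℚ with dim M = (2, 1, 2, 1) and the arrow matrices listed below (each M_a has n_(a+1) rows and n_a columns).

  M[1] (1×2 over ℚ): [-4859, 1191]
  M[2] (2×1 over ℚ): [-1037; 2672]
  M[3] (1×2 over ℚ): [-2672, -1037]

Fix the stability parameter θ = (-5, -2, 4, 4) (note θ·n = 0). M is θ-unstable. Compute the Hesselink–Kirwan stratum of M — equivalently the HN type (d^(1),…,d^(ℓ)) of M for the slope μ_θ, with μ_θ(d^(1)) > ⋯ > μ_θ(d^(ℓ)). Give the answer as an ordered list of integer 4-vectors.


Interval decomposition of M: I[1,1], I[1,3], I[3,4].
HN type (ℓ=3): μ^(1)=4; μ^(2)=-2; μ^(3)=-5

((0, 0, 2, 1); (0, 1, 0, 0); (2, 0, 0, 0))


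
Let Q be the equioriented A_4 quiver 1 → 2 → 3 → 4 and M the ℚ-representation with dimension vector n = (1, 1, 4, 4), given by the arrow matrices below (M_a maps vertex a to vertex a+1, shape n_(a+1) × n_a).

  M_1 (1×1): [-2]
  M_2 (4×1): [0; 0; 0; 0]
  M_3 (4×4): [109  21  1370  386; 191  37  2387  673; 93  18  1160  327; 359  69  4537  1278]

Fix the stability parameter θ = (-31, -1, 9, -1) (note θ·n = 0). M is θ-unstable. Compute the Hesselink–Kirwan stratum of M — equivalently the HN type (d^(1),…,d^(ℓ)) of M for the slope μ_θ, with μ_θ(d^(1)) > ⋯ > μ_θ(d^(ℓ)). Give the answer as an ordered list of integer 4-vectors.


Via rank(M_{q-1}∘⋯∘M_p): M ≅ I[1,2], I[3,4]^4.
μ_θ-semistable layers: μ^(1)=4; μ^(2)=-1; μ^(3)=-31

((0, 0, 4, 4); (0, 1, 0, 0); (1, 0, 0, 0))


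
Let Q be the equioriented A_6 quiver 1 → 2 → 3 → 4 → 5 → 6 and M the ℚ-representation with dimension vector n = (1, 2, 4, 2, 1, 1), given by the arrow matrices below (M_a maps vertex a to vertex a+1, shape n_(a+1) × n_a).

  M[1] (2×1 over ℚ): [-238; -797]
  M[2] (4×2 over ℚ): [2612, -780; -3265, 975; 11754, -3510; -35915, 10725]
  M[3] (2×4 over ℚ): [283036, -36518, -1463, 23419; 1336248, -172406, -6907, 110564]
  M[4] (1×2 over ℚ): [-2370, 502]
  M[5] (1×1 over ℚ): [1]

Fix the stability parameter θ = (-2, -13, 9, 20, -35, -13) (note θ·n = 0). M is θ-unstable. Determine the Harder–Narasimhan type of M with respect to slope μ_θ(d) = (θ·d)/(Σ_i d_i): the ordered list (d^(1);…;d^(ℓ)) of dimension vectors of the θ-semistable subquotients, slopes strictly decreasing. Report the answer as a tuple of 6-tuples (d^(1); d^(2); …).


Barcode: M ≅ I[1,6], I[2,2], I[3,3]^2, I[3,4]. HN layers by μ_θ (5 steps, strictly decreasing):
  μ^(1)=20; μ^(2)=9; μ^(3)=-19/4; μ^(4)=-15/2; μ^(5)=-13

((0, 0, 0, 1, 0, 0); (0, 0, 3, 0, 0, 0); (0, 0, 1, 1, 1, 1); (1, 1, 0, 0, 0, 0); (0, 1, 0, 0, 0, 0))


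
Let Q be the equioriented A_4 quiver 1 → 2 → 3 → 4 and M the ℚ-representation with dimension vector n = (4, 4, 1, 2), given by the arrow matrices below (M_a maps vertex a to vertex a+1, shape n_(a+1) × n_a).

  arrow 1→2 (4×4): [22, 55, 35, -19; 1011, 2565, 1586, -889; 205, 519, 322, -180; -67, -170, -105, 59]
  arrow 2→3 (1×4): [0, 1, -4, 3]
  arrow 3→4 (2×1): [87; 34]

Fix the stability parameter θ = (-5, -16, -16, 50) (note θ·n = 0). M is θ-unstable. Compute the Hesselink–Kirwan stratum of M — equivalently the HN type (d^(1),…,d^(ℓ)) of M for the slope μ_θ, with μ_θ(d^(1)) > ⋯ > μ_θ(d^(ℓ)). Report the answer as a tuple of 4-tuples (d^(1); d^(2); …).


Interval decomposition of M: I[1,1], I[1,2]^2, I[1,4], I[2,2], I[4,4].
HN type (ℓ=5): μ^(1)=50; μ^(2)=-5; μ^(3)=-21/2; μ^(4)=-37/3; μ^(5)=-16

((0, 0, 0, 2); (1, 0, 0, 0); (2, 2, 0, 0); (1, 1, 1, 0); (0, 1, 0, 0))


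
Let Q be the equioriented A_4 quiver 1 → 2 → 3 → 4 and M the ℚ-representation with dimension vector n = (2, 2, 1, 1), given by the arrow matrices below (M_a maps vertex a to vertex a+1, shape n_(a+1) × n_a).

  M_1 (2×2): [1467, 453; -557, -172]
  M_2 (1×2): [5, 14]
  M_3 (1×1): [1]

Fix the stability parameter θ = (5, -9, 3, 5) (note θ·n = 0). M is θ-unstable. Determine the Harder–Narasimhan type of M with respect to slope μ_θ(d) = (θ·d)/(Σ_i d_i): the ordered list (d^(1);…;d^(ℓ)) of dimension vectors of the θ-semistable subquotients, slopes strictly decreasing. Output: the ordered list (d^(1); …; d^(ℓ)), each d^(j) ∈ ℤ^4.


Barcode: M ≅ I[1,2], I[1,4]. HN layers by μ_θ (3 steps, strictly decreasing):
  μ^(1)=5; μ^(2)=3; μ^(3)=-2

((0, 0, 0, 1); (0, 0, 1, 0); (2, 2, 0, 0))


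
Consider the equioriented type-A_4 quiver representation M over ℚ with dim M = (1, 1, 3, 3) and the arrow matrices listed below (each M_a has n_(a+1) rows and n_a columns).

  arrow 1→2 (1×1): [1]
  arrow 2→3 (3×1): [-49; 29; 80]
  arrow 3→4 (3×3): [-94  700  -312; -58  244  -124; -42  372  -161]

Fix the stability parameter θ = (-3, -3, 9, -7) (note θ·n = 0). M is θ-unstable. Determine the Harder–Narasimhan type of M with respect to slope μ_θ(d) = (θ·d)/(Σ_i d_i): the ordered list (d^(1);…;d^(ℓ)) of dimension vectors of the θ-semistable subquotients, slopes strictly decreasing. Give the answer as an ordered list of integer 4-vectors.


Barcode: M ≅ I[1,4], I[3,3], I[3,4], I[4,4]. HN layers by μ_θ (4 steps, strictly decreasing):
  μ^(1)=9; μ^(2)=1; μ^(3)=-3; μ^(4)=-7

((0, 0, 1, 0); (0, 0, 2, 2); (1, 1, 0, 0); (0, 0, 0, 1))


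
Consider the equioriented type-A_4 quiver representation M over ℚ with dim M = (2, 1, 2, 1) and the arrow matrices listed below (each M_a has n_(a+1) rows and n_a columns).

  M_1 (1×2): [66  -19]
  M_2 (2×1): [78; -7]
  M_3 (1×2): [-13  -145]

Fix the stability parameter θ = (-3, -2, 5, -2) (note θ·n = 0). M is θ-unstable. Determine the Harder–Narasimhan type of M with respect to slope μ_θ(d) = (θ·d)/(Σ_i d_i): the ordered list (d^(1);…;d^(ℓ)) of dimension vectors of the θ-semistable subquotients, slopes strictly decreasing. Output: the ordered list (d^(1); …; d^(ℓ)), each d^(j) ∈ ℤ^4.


Via rank(M_{q-1}∘⋯∘M_p): M ≅ I[1,1], I[1,4], I[3,3].
μ_θ-semistable layers: μ^(1)=5; μ^(2)=3/2; μ^(3)=-2; μ^(4)=-3

((0, 0, 1, 0); (0, 0, 1, 1); (0, 1, 0, 0); (2, 0, 0, 0))


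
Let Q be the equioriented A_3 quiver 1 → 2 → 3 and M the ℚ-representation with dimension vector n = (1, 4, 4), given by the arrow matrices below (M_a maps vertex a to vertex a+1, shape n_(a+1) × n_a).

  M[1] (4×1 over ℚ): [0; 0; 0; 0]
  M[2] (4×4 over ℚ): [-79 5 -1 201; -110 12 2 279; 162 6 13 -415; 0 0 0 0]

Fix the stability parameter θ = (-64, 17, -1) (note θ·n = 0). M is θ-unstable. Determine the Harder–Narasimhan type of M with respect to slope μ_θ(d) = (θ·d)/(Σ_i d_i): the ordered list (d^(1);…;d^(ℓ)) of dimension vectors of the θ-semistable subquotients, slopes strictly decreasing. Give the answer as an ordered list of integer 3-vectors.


Via rank(M_{q-1}∘⋯∘M_p): M ≅ I[1,1], I[2,2], I[2,3]^3, I[3,3].
μ_θ-semistable layers: μ^(1)=17; μ^(2)=8; μ^(3)=-1; μ^(4)=-64

((0, 1, 0); (0, 3, 3); (0, 0, 1); (1, 0, 0))


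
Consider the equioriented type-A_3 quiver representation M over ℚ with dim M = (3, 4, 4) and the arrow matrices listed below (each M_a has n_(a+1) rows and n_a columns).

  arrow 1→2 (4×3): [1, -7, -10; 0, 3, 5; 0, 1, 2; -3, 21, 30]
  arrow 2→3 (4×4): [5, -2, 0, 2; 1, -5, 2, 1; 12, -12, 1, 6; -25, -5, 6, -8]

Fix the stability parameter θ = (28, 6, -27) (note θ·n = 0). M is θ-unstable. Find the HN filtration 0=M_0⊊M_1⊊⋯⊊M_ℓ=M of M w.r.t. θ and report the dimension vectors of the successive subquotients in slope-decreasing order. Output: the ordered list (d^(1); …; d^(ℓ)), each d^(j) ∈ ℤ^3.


Via rank(M_{q-1}∘⋯∘M_p): M ≅ I[1,3]^3, I[2,3].
μ_θ-semistable layers: μ^(1)=7/3; μ^(2)=-21/2

((3, 3, 3); (0, 1, 1))


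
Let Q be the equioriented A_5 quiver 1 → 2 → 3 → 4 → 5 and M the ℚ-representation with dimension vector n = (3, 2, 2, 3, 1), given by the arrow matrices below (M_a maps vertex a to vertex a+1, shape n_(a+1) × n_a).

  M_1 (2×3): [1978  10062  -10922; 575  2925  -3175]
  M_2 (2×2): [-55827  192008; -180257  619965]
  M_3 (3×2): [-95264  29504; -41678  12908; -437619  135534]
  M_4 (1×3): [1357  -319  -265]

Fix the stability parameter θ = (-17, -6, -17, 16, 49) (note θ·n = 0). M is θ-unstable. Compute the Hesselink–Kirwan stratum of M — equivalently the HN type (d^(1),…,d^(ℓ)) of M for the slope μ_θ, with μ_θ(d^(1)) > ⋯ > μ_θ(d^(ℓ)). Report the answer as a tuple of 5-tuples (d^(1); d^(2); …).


Barcode: M ≅ I[1,1]^2, I[1,3], I[2,5], I[4,4]^2. HN layers by μ_θ (4 steps, strictly decreasing):
  μ^(1)=49; μ^(2)=16; μ^(3)=-23/2; μ^(4)=-17

((0, 0, 0, 0, 1); (0, 0, 0, 3, 0); (0, 2, 2, 0, 0); (3, 0, 0, 0, 0))
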